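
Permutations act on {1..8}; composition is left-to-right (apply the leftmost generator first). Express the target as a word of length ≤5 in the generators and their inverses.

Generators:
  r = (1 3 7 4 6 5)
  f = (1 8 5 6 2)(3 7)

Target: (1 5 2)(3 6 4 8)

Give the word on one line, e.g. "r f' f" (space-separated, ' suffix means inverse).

  after f: (1 8 5 6 2)(3 7)
  after r: (1 8)(2 3 4 6)
  after r: (1 8 3 6 2 7 4 5)
  after f': (2 3 5)(4 8 7)
  after r': (1 5 2)(3 6 4 8)

f r r f' r'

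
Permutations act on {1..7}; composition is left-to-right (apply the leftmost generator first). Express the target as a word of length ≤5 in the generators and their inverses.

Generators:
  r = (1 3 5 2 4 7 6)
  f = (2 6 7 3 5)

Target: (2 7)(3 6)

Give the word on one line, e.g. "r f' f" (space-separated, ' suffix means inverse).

r f' f' r

  after r: (1 3 5 2 4 7 6)
  after f': (1 7 2 4 6)
  after f': (1 6)(2 4)(3 7 5)
  after r: (2 7)(3 6)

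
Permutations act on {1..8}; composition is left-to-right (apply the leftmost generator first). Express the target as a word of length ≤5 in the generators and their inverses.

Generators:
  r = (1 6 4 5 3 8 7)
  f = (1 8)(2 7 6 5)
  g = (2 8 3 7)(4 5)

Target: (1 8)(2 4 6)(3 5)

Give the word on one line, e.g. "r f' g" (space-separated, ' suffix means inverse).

f' g' r' f r'

  after f': (1 8)(2 5 6 7)
  after g': (1 2 4 5 6 3 8)
  after r': (1 2 6 5)(7 8)
  after f: (1 7)(2 5 8 6)
  after r': (1 8)(2 4 6)(3 5)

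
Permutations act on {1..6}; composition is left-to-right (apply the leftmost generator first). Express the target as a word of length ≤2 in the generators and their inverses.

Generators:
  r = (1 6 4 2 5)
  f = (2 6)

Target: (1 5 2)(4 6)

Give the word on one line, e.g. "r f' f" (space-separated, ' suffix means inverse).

f' r'

  after f': (2 6)
  after r': (1 5 2)(4 6)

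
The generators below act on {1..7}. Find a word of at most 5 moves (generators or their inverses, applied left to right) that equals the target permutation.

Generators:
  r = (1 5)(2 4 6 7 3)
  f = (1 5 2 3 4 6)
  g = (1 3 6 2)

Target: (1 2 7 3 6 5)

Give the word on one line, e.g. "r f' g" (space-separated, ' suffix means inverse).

f r' g'

  after f: (1 5 2 3 4 6)
  after r': (2 7 6 5 3)
  after g': (1 2 7 3 6 5)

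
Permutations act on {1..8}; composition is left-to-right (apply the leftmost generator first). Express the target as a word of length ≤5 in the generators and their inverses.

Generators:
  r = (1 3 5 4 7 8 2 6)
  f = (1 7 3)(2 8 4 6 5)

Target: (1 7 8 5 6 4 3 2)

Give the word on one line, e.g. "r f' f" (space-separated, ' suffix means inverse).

  after f': (1 3 7)(2 5 6 4 8)
  after r': (2 3 4 7 6 5)
  after f': (1 3 8 2 7 4)
  after f': (1 7 8 5 6 4 3 2)

f' r' f' f'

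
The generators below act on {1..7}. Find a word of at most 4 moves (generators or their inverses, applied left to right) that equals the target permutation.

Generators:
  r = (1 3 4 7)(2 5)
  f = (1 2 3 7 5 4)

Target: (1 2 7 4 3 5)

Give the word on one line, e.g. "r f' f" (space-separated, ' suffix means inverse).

r' r' r' f'

  after r': (1 7 4 3)(2 5)
  after r': (1 4)(3 7)
  after r': (1 3 4 7)(2 5)
  after f': (1 2 7 4 3 5)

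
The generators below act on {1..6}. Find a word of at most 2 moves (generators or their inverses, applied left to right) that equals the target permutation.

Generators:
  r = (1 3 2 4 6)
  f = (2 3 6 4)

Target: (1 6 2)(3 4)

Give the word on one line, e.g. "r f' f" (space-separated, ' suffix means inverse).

  after f: (2 3 6 4)
  after r': (1 6 2)(3 4)

f r'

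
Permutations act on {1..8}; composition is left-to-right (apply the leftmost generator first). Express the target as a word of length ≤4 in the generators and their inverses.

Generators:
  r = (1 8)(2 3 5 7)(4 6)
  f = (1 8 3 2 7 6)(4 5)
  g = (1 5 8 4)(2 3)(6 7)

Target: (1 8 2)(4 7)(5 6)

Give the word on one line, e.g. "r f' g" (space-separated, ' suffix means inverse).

f f r g

  after f: (1 8 3 2 7 6)(4 5)
  after f: (1 3 7)(2 6 8)
  after r: (1 5 7 8 3 2 4 6)
  after g: (1 8 2)(4 7)(5 6)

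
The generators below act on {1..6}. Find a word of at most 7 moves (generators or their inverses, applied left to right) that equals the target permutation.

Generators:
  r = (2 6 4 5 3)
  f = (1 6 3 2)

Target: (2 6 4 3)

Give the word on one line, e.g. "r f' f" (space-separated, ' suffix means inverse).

f' r' f r f'

  after f': (1 2 3 6)
  after r': (1 3 2 5 4 6)
  after f: (1 2 5 4 3)
  after r: (1 6 4 2 3)
  after f': (2 6 4 3)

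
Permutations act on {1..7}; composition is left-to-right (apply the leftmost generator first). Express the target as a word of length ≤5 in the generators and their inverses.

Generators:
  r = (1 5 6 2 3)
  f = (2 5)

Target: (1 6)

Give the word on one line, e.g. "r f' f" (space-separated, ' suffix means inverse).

f r f r' f'

  after f: (2 5)
  after r: (1 5 3)(2 6)
  after f: (1 2 6 5 3)
  after r': (1 6)(2 5)
  after f': (1 6)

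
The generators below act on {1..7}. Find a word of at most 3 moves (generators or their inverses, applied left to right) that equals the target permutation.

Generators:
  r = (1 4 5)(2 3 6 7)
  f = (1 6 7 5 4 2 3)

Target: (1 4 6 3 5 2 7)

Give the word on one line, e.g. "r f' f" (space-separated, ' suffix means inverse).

r f' r'

  after r: (1 4 5)(2 3 6 7)
  after f': (1 5 3)(4 7)
  after r': (1 4 6 3 5 2 7)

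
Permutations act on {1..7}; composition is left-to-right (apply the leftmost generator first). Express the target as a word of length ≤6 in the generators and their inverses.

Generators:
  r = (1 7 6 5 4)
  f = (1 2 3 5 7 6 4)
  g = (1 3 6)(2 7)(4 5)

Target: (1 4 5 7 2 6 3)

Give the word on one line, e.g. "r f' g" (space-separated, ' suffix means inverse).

  after g': (1 6 3)(2 7)(4 5)
  after g': (1 3 6)
  after r: (1 3 5 4)(6 7)
  after g: (1 6 2 7)(3 4)
  after f: (1 4 5 7 2 6 3)

g' g' r g f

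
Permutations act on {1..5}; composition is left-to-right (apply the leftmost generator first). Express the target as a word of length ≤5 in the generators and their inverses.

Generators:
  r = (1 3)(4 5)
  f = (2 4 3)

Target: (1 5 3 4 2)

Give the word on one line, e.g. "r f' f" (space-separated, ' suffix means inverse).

  after r: (1 3)(4 5)
  after f': (1 4 5 2 3)
  after r: (1 5 2)
  after f': (1 5 3 4 2)

r f' r f'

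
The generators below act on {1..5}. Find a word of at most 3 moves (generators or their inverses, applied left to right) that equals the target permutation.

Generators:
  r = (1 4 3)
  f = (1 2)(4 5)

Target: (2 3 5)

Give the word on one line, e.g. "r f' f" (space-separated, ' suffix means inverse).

f' r' f

  after f': (1 2)(4 5)
  after r': (1 2 3 4 5)
  after f: (2 3 5)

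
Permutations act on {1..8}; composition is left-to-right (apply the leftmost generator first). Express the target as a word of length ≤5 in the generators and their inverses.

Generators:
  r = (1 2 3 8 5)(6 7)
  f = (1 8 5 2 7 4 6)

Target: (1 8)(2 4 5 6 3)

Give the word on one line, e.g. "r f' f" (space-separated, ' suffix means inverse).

  after f: (1 8 5 2 7 4 6)
  after f: (1 5 7 6 8 2 4)
  after r': (1 8)(2 4 5 6 3)

f f r'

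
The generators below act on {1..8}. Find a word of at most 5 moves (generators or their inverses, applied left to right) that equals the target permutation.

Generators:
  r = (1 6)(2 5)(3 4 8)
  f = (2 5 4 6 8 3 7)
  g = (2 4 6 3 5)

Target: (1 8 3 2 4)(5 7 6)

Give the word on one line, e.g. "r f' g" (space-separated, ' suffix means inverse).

  after f': (2 7 3 8 6 4 5)
  after g': (2 7 6)(3 8 4)
  after r': (1 6 5 2 7)(3 4 8)
  after f': (1 4 6 2 3 5 7)
  after r: (1 8 3 2 4)(5 7 6)

f' g' r' f' r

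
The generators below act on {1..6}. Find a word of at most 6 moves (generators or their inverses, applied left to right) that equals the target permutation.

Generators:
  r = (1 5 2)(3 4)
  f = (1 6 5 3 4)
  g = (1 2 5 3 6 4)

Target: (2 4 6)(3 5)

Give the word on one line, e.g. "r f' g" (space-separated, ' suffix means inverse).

  after r: (1 5 2)(3 4)
  after f: (1 3)(2 6 5)
  after r': (1 4 3 2 6)
  after g: (2 4 6)(3 5)

r f r' g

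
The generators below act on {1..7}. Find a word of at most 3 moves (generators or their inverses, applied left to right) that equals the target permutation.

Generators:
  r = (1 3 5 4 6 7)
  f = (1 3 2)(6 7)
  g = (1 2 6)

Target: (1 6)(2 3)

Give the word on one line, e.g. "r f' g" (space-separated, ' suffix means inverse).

g' f' f'

  after g': (1 6 2)
  after f': (1 7 6 3)
  after f': (1 6)(2 3)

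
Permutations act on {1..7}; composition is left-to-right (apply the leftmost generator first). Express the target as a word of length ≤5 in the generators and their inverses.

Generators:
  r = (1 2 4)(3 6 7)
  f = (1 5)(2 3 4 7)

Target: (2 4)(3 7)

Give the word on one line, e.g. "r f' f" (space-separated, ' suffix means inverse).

  after r: (1 2 4)(3 6 7)
  after f: (1 3 6 2 7 4 5)
  after f: (1 4)(3 6)
  after r: (2 4)(3 7)

r f f r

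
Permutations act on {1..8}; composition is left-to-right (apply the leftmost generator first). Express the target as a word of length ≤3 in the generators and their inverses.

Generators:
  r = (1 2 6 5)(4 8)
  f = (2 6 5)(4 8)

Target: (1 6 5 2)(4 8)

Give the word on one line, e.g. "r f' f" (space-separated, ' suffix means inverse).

r' f f

  after r': (1 5 6 2)(4 8)
  after f: (1 2)
  after f: (1 6 5 2)(4 8)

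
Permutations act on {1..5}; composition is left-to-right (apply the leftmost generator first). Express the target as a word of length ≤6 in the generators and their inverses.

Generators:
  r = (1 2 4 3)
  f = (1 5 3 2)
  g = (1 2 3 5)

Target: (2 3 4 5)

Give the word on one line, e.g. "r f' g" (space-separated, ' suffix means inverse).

  after f': (1 2 3 5)
  after r': (2 4)(3 5)
  after r': (1 3 5 4)
  after f: (1 2)(4 5)
  after r': (2 3 4 5)

f' r' r' f r'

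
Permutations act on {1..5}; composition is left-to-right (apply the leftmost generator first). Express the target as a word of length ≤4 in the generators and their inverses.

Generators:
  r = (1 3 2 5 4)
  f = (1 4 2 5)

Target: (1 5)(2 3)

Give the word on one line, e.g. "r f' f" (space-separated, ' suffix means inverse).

f' f' r

  after f': (1 5 2 4)
  after f': (1 2)(4 5)
  after r: (1 5)(2 3)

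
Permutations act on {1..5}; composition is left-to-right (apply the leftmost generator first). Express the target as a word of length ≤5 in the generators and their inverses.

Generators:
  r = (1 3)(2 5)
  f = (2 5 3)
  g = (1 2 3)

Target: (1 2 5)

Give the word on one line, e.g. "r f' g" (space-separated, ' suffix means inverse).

  after f: (2 5 3)
  after r': (1 3 5)
  after r': (2 5 3)
  after g: (1 2 5)

f r' r' g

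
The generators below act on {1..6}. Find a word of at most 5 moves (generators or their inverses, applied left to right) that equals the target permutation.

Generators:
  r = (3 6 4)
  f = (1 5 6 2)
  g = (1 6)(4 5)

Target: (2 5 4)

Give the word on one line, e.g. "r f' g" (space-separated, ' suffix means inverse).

g' f f

  after g': (1 6)(4 5)
  after f: (1 2)(4 6 5)
  after f: (2 5 4)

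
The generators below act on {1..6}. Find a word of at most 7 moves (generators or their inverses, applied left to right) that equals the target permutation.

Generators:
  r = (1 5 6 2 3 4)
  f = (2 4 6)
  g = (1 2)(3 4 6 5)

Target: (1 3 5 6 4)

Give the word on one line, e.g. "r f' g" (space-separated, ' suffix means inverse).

g' r' f' f' r

  after g': (1 2)(3 5 6 4)
  after r': (1 6 3)(2 4)
  after f': (1 4 6 3)
  after f': (1 2 6 3)
  after r: (1 3 5 6 4)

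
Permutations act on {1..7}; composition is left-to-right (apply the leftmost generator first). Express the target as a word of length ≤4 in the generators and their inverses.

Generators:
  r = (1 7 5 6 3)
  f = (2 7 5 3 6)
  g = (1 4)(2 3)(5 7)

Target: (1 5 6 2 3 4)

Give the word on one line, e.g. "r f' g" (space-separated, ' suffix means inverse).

  after r: (1 7 5 6 3)
  after g: (1 5 6 2 3 4)

r g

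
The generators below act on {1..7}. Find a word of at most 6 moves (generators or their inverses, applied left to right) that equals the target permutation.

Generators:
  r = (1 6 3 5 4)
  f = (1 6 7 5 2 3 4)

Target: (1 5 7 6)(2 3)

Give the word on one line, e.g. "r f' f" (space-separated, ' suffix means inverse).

  after r': (1 4 5 3 6)
  after f: (2 3 7 5 4)
  after r: (1 6 3 7 4 2 5)
  after f: (1 7)(3 5 6 4)
  after f: (1 5 7 6)(2 3)

r' f r f f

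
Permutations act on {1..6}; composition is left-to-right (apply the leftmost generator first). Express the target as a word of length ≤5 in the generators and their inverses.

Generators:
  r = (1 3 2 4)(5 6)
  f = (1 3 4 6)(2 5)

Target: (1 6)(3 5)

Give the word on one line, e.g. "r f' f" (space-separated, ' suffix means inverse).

  after f': (1 6 4 3)(2 5)
  after r: (1 5 4 2 6)
  after f: (1 2)(3 4 5 6)
  after f: (1 5)(2 3 6 4)
  after r: (1 6)(3 5)

f' r f f r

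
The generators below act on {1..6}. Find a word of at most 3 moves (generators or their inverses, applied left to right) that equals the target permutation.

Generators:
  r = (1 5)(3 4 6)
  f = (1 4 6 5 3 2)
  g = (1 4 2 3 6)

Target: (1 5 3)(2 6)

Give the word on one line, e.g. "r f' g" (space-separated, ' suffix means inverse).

  after g': (1 6 3 2 4)
  after f: (1 5 3)(2 6)

g' f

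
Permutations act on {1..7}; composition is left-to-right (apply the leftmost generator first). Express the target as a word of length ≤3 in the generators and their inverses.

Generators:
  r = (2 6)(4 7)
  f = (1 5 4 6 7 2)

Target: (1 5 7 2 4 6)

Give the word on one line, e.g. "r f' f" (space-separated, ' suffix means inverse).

r f r

  after r: (2 6)(4 7)
  after f: (1 5 4 2 7 6)
  after r: (1 5 7 2 4 6)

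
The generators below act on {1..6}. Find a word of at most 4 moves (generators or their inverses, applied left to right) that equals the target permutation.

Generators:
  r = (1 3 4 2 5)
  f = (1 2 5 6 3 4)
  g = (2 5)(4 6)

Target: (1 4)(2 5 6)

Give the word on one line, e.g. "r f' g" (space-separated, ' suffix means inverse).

  after r: (1 3 4 2 5)
  after f': (1 6 5 4)
  after g: (1 4)(2 5 6)

r f' g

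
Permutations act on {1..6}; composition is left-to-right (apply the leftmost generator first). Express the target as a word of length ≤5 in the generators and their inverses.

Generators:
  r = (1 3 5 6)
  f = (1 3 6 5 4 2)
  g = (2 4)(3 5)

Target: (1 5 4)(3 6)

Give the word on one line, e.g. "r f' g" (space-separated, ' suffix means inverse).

f f r' f' r'

  after f: (1 3 6 5 4 2)
  after f: (1 6 4)(2 3 5)
  after r': (1 5 2)(4 6)
  after f': (1 6 5 4 3)
  after r': (1 5 4)(3 6)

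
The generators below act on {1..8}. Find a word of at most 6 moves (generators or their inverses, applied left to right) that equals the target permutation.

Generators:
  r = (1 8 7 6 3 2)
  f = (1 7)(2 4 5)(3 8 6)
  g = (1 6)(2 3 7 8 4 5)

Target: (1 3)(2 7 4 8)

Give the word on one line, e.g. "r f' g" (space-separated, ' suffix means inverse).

  after f: (1 7)(2 4 5)(3 8 6)
  after r': (1 8 7 2 4 5 3)
  after g': (1 7 5 2 8 3 6)
  after g': (1 3)(2 7 4 8)

f r' g' g'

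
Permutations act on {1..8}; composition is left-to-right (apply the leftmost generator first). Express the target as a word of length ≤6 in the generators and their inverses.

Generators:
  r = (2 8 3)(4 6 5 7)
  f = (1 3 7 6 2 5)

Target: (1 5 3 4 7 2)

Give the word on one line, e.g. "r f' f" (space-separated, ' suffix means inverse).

f f r r r

  after f: (1 3 7 6 2 5)
  after f: (1 7 2)(3 6 5)
  after r: (1 4 6 7 8 3 5 2)
  after r: (1 6 4 5 8 2)(3 7)
  after r: (1 5 3 4 7 2)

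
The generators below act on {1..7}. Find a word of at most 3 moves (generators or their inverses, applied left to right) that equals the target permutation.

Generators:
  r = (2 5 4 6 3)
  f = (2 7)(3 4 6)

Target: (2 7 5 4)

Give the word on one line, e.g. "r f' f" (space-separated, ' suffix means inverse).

  after f': (2 7)(3 6 4)
  after r: (2 7 5 4)

f' r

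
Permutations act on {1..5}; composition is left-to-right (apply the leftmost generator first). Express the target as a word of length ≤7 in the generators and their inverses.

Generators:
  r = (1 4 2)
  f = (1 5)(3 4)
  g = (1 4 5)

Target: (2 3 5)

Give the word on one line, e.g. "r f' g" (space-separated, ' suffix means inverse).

g' f' r' f' r

  after g': (1 5 4)
  after f': (3 4 5)
  after r': (1 2 4 5 3)
  after f': (1 2 3 5 4)
  after r: (2 3 5)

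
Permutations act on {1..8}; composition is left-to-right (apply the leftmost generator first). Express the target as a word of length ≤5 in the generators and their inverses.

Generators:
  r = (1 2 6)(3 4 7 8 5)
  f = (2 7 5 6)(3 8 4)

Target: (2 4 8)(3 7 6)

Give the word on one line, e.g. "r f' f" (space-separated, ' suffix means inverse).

f' r' f r'

  after f': (2 6 5 7)(3 4 8)
  after r': (1 6 8 5 4 7)
  after f: (1 2 7)(3 8 6 4 5)
  after r': (2 4 8)(3 7 6)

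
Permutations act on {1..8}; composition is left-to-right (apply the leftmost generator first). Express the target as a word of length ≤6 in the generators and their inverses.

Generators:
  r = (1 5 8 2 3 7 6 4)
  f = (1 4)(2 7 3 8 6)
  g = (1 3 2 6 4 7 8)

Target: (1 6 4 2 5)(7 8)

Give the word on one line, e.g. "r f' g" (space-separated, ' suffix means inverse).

g g g g r'

  after g: (1 3 2 6 4 7 8)
  after g: (1 2 4 8 3 6 7)
  after g: (1 6 8 2 7 3 4)
  after g: (1 4 3 7 2 8 6)
  after r': (1 6 4 2 5)(7 8)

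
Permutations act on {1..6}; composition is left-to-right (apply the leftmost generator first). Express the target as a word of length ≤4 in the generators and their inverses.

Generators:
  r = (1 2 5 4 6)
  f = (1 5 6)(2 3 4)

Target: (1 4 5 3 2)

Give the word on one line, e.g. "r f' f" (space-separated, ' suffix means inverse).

r f'

  after r: (1 2 5 4 6)
  after f': (1 4 5 3 2)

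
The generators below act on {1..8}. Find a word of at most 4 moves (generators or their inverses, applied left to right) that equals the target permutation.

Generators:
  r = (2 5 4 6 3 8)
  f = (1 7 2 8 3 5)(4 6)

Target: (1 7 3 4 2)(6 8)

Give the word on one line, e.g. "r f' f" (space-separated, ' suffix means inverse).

r f r' r'

  after r: (2 5 4 6 3 8)
  after f: (1 7 2)(5 6)
  after r': (1 7 8 3 6 2)(4 5)
  after r': (1 7 3 4 2)(6 8)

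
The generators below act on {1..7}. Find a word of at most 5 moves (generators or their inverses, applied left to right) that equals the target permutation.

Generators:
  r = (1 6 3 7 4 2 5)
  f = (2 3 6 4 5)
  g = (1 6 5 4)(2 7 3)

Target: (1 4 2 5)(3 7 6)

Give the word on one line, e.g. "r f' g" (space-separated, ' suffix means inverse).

f' g f

  after f': (2 5 4 6 3)
  after g: (1 6 2 4 5)(3 7)
  after f: (1 4 2 5)(3 7 6)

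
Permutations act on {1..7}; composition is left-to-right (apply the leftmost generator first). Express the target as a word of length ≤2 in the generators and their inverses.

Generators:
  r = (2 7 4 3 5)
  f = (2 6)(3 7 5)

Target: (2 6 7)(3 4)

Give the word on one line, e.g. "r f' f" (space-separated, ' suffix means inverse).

  after f: (2 6)(3 7 5)
  after r: (2 6 7)(3 4)

f r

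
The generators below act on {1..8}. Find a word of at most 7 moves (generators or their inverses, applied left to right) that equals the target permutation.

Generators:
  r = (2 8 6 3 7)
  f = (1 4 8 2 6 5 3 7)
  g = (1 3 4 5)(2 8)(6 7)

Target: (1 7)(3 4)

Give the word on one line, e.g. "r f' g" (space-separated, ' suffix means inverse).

  after g: (1 3 4 5)(2 8)(6 7)
  after f: (1 7 5 4 3 8 6)
  after r': (1 3 2 7 5 4 6)
  after g': (2 6 5 3 8)(4 7)
  after f': (1 7)(3 4)

g f r' g' f'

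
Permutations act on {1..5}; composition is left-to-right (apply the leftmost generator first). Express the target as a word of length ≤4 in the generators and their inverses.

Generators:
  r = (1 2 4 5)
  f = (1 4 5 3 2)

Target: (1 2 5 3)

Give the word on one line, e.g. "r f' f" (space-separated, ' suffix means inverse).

  after f: (1 4 5 3 2)
  after r': (1 2 5 3)

f r'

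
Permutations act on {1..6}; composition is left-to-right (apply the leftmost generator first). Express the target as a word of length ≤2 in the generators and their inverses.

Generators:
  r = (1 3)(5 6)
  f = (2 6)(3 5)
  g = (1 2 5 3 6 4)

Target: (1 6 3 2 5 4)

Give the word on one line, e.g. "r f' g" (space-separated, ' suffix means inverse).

  after r: (1 3)(5 6)
  after g: (1 6 3 2 5 4)

r g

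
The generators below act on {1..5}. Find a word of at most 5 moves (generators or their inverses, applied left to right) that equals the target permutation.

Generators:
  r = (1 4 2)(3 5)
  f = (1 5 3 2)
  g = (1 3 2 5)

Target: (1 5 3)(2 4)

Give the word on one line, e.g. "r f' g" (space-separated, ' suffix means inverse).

  after f: (1 5 3 2)
  after r': (1 3 4)
  after r': (1 5 3)(2 4)

f r' r'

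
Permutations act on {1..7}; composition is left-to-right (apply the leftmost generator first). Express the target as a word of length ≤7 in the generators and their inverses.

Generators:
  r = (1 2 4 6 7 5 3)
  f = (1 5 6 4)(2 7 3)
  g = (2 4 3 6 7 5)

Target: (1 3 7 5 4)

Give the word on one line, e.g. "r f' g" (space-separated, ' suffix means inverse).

g f r' g' g'

  after g: (2 4 3 6 7 5)
  after f: (1 5 7 6 3 4 2)
  after r': (1 7 4)(2 3)(5 6)
  after g': (1 6 7 2 4)(3 5)
  after g': (1 3 7 5 4)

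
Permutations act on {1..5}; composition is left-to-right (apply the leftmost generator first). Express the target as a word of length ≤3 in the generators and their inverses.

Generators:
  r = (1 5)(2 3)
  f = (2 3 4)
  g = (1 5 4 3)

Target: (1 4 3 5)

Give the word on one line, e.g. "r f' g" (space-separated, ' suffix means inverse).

  after f: (2 3 4)
  after g': (1 3 5)(2 4)
  after f: (1 4 3 5)

f g' f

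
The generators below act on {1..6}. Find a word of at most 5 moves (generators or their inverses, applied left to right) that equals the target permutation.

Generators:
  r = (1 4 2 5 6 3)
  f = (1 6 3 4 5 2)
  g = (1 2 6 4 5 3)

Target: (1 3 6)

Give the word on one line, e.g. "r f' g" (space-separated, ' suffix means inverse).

g f r f'

  after g: (1 2 6 4 5 3)
  after f: (2 3 6 5 4)
  after r: (1 4 5 2)
  after f': (1 3 6)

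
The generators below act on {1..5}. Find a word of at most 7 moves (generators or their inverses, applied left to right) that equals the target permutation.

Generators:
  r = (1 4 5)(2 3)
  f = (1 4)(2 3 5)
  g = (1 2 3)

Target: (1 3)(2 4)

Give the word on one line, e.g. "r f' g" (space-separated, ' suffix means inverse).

r f' f' r' g'

  after r: (1 4 5)(2 3)
  after f': (3 5 4)
  after f': (1 4 2 5)
  after r': (2 4 3)
  after g': (1 3)(2 4)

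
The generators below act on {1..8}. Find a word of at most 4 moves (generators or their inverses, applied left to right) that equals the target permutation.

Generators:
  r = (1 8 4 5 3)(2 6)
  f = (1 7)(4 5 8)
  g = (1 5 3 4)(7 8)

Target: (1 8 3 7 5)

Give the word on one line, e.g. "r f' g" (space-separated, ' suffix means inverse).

  after r: (1 8 4 5 3)(2 6)
  after g': (1 7 8 3 4)(2 6)
  after r': (1 7)(3 8 5 4)
  after g: (1 8 3 7 5)

r g' r' g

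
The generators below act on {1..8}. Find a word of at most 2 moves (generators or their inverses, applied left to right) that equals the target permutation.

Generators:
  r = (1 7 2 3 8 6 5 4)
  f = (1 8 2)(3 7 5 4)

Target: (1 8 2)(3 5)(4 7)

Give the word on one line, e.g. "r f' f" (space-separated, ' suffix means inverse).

  after f': (1 2 8)(3 4 5 7)
  after f': (1 8 2)(3 5)(4 7)

f' f'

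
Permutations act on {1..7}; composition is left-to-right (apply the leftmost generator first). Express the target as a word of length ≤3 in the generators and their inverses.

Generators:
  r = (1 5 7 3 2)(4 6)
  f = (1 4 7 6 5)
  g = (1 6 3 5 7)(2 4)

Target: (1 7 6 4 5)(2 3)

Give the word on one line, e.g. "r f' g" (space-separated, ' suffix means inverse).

g' r' g

  after g': (1 7 5 3 6)(2 4)
  after r': (1 5 7)(2 6)(3 4)
  after g: (1 7 6 4 5)(2 3)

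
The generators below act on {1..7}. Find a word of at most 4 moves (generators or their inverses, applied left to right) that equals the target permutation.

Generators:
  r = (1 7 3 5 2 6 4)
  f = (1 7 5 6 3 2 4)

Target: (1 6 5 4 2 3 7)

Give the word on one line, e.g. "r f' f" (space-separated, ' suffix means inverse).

r' f' r

  after r': (1 4 6 2 5 3 7)
  after f': (1 2 7 4 5 6 3)
  after r: (1 6 5 4 2 3 7)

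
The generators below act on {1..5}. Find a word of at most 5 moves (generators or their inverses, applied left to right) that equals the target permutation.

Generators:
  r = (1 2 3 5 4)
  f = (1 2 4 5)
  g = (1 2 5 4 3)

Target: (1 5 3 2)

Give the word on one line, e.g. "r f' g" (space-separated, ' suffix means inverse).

  after f': (1 5 4 2)
  after g': (1 2 3 4)
  after r: (1 3)(2 5 4)
  after g': (1 4)
  after r': (1 5 3 2)

f' g' r g' r'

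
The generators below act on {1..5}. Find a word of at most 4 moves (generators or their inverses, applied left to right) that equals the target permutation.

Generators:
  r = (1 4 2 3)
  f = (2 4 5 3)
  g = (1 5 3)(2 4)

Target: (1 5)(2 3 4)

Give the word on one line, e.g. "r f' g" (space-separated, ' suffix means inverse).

r f r

  after r: (1 4 2 3)
  after f: (1 5 3)
  after r: (1 5)(2 3 4)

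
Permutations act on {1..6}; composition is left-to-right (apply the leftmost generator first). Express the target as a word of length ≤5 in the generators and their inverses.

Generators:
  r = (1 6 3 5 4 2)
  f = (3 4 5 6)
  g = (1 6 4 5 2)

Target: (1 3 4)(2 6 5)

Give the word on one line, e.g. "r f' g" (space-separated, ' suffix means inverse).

  after r: (1 6 3 5 4 2)
  after r: (1 3 4)(2 6 5)
  after f': (1 6 4)(2 5)
  after r: (1 3 5)(2 4 6)
  after g': (1 3 4)(2 6 5)

r r f' r g'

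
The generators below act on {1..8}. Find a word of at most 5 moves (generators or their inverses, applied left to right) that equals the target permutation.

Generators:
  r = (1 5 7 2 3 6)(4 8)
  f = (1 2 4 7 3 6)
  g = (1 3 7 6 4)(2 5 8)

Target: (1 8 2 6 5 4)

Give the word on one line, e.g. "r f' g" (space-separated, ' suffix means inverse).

r' f g' r'

  after r': (1 6 3 2 7 5)(4 8)
  after f: (2 3 4 8 7 5)
  after g': (1 4 5 8 3 6 7 2)
  after r': (1 8 2 6 5 4)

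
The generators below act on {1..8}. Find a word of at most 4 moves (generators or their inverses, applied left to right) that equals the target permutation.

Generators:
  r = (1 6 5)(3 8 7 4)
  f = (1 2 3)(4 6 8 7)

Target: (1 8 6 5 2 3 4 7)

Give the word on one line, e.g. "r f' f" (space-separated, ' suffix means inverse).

r' r' f

  after r': (1 5 6)(3 4 7 8)
  after r': (1 6 5)(3 7)(4 8)
  after f: (1 8 6 5 2 3 4 7)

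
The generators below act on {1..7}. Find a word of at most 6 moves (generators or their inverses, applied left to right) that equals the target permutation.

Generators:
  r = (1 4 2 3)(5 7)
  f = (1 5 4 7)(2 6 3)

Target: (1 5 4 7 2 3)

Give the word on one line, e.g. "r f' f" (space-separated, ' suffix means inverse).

f r' f' f'

  after f: (1 5 4 7)(2 6 3)
  after r': (1 7 3 4 5)(2 6)
  after f': (1 4)(3 5 7 6)
  after f': (1 5 4 7 2 3)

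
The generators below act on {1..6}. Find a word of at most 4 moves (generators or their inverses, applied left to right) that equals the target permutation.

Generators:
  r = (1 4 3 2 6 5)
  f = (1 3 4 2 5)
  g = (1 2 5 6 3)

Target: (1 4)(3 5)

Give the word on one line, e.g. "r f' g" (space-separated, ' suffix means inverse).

  after f: (1 3 4 2 5)
  after r: (1 2)(4 6 5)
  after g': (2 3 6)(4 5)
  after r: (1 4)(3 5)

f r g' r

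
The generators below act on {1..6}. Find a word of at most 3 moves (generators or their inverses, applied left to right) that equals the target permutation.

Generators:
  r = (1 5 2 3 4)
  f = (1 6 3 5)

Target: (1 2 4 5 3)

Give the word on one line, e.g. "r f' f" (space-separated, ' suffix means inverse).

  after r: (1 5 2 3 4)
  after r: (1 2 4 5 3)

r r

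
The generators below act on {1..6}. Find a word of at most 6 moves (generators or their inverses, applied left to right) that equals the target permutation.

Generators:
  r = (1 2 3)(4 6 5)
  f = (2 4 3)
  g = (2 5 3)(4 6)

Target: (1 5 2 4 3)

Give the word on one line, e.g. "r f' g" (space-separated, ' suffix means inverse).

f r' r' f r'

  after f: (2 4 3)
  after r': (1 3)(2 5 6 4)
  after r': (1 2 6 5 4)
  after f: (1 4)(2 6 5 3)
  after r': (1 5 2 4 3)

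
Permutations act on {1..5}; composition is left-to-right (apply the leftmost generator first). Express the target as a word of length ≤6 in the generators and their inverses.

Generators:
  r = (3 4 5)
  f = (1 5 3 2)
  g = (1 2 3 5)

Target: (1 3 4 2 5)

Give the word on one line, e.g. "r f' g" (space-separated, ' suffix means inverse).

  after r: (3 4 5)
  after g': (1 5 2)(3 4)
  after f': (3 4 5)
  after f': (1 2 3 4)
  after f': (1 3 4 2 5)

r g' f' f' f'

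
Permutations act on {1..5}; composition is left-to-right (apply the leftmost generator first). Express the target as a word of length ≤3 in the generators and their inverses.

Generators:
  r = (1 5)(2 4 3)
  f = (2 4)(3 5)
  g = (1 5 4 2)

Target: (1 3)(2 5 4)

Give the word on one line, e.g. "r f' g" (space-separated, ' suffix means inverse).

  after f: (2 4)(3 5)
  after r: (1 5 2 3)
  after f: (1 3)(2 5 4)

f r f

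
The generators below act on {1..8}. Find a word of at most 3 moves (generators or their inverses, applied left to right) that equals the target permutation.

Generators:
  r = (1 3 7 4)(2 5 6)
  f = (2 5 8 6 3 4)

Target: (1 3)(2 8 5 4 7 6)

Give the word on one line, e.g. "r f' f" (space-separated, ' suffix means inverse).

  after r': (1 4 7 3)(2 6 5)
  after f': (1 3)(2 8 5 4 7 6)

r' f'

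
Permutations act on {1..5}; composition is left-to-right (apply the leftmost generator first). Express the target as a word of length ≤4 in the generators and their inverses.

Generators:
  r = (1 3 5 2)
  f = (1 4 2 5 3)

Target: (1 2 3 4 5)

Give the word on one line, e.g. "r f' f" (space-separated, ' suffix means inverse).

  after f: (1 4 2 5 3)
  after f: (1 2 3 4 5)

f f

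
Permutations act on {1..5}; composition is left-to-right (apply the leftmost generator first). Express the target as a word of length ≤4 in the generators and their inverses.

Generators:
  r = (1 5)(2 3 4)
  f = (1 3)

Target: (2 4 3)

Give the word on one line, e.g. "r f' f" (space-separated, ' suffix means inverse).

r r

  after r: (1 5)(2 3 4)
  after r: (2 4 3)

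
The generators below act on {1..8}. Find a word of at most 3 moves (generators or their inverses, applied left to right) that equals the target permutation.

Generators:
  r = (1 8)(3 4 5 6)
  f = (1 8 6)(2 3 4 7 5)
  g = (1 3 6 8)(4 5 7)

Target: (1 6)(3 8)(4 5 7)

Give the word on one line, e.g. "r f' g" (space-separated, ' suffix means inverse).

  after g': (1 8 6 3)(4 7 5)
  after g': (1 6)(3 8)(4 5 7)

g' g'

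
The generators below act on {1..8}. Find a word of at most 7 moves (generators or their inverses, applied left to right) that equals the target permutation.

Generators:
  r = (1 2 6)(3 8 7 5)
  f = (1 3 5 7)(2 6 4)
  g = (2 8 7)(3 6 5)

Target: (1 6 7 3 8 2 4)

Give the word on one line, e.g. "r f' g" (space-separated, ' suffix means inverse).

  after r': (1 6 2)(3 5 7 8)
  after g: (1 5 2)(6 8)
  after r': (1 7 8 2 6 3 5)
  after f: (2 4)(3 7 8 6 5)
  after r': (1 6 7 3 8 2 4)

r' g r' f r'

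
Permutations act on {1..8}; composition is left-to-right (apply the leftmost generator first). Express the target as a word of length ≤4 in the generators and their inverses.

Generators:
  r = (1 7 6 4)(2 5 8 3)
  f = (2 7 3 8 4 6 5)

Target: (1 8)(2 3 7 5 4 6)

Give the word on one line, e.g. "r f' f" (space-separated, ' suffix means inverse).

  after r: (1 7 6 4)(2 5 8 3)
  after f': (1 2 6 8 7 4)(3 5)
  after r': (1 3 2 7 6 5 8)
  after f: (1 8)(2 3 7 5 4 6)

r f' r' f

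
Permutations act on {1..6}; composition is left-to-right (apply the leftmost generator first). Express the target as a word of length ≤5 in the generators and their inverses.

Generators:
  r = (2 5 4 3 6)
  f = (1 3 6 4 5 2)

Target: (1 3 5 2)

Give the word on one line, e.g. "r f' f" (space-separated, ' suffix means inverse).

  after f': (1 2 5 4 6 3)
  after f': (1 5 6)(2 4 3)
  after r: (1 4 6)(2 3 5)
  after f': (1 6 2)(3 4)
  after r': (1 3 5 2)

f' f' r f' r'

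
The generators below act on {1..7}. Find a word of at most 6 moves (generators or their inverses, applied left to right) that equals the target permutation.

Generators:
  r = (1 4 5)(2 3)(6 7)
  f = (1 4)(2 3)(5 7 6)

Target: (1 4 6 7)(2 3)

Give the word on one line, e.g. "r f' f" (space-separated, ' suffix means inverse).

f f r f f

  after f: (1 4)(2 3)(5 7 6)
  after f: (5 6 7)
  after r: (1 4 5 7)(2 3)
  after f: (4 7)(5 6)
  after f: (1 4 6 7)(2 3)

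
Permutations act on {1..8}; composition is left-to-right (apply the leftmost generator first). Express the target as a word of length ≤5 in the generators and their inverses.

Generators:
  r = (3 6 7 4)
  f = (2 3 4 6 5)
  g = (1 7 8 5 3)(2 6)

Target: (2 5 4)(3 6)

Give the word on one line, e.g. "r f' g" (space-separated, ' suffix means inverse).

  after r: (3 6 7 4)
  after f': (2 5 6 7 3 4)
  after r: (2 5 7 6 4)
  after r: (2 5 4)(3 6)

r f' r r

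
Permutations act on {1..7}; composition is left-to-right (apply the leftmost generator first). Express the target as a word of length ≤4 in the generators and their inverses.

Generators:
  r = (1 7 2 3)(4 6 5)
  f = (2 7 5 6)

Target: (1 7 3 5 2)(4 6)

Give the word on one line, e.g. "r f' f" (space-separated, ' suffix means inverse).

  after r: (1 7 2 3)(4 6 5)
  after r: (1 2)(3 7)(4 5 6)
  after f: (1 7 3 5 2)(4 6)

r r f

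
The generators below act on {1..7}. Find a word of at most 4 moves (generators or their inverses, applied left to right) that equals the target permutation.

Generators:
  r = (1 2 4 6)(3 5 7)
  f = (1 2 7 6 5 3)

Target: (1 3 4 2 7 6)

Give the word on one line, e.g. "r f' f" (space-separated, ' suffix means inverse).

  after f': (1 3 5 6 7 2)
  after f': (1 5 7)(2 3 6)
  after r': (1 3 4 2 7 6)

f' f' r'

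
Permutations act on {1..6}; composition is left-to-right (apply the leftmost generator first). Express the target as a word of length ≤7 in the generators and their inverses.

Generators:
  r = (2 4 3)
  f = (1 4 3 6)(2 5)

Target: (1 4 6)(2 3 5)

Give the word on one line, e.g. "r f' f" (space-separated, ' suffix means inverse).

  after f': (1 6 3 4)(2 5)
  after r: (1 6 2 5 4)
  after r: (1 6 4)(2 5 3)
  after f': (1 3 5 4 6)
  after r': (1 4 6)(2 3 5)

f' r r f' r'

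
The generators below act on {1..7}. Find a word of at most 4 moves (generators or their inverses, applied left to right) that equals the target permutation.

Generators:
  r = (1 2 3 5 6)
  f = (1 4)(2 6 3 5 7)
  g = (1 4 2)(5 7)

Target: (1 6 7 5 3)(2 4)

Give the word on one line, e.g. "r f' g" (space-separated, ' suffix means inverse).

r' g

  after r': (1 6 5 3 2)
  after g: (1 6 7 5 3)(2 4)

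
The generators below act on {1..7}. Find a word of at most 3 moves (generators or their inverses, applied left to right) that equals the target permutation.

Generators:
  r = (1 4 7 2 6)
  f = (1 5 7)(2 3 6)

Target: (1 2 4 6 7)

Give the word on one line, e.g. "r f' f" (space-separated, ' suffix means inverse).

  after r': (1 6 2 7 4)
  after r': (1 2 4 6 7)

r' r'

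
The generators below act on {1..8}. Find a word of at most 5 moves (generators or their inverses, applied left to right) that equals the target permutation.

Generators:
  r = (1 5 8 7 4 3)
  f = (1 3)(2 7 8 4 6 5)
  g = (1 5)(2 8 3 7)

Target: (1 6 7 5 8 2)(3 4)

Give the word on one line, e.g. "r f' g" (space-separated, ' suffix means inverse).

r f' r'

  after r: (1 5 8 7 4 3)
  after f': (1 6 4)(2 5 7 8)
  after r': (1 6 7 5 8 2)(3 4)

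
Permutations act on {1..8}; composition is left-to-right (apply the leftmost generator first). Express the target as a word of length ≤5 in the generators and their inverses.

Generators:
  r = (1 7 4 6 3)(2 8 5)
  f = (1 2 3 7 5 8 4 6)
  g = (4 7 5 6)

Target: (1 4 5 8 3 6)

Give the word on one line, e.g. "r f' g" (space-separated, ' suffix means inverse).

  after f: (1 2 3 7 5 8 4 6)
  after g': (1 2 3 4 5 8 6)
  after r': (1 5 2 6 3 7)(4 8)
  after g': (1 7)(2 5)(3 4 8 6)
  after r: (1 4 5 8 3 6)

f g' r' g' r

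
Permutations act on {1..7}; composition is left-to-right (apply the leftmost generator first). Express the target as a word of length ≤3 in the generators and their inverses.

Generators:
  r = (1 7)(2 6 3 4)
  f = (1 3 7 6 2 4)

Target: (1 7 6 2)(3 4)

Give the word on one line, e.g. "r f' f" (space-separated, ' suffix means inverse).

  after f: (1 3 7 6 2 4)
  after r': (1 6 4 7 2 3)
  after f': (1 7 6 2)(3 4)

f r' f'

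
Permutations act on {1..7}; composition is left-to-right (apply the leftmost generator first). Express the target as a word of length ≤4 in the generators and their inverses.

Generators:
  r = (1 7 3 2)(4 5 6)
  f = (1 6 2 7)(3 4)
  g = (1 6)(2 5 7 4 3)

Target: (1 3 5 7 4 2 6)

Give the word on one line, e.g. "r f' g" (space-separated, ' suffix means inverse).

  after r: (1 7 3 2)(4 5 6)
  after r: (1 3)(2 7)(4 6 5)
  after g: (1 2 4)(3 6 7 5)
  after r': (1 3 5 7 4 2 6)

r r g r'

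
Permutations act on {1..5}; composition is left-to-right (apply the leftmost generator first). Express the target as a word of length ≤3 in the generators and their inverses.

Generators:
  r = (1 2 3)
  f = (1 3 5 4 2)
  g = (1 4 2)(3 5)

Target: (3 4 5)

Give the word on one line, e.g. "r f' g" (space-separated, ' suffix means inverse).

  after r': (1 3 2)
  after f': (3 4 5)

r' f'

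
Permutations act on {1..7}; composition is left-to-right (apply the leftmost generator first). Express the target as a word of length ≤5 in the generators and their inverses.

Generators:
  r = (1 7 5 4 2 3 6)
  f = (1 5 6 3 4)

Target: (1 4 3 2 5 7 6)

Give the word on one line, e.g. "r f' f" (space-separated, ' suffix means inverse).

r' f f

  after r': (1 6 3 2 4 5 7)
  after f: (1 3 2)(4 6)(5 7)
  after f: (1 4 3 2 5 7 6)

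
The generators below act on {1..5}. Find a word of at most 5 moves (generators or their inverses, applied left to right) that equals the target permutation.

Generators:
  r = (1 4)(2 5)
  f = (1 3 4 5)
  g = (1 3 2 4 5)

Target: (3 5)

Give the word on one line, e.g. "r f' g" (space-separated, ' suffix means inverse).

  after f: (1 3 4 5)
  after r': (1 3)(2 5 4)
  after f: (1 4 2)
  after f: (1 5)(2 3 4)
  after g: (3 5)

f r' f f g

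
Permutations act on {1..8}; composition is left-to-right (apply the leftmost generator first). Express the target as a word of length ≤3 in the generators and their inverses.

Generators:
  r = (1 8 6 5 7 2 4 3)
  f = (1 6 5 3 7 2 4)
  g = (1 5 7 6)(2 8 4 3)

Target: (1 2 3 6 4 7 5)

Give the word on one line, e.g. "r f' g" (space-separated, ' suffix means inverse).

  after f': (1 4 2 7 3 5 6)
  after f': (1 2 3 6 4 7 5)

f' f'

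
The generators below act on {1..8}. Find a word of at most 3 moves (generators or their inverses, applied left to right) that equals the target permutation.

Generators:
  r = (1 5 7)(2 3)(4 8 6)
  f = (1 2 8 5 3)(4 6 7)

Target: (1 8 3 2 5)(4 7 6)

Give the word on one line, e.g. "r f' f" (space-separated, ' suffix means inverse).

  after f: (1 2 8 5 3)(4 6 7)
  after f: (1 8 3 2 5)(4 7 6)

f f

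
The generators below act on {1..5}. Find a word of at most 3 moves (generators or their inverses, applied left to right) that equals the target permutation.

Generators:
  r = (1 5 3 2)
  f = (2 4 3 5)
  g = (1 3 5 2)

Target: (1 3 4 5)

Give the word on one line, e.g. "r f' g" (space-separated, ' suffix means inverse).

r f r'

  after r: (1 5 3 2)
  after f: (1 2)(3 4)
  after r': (1 3 4 5)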